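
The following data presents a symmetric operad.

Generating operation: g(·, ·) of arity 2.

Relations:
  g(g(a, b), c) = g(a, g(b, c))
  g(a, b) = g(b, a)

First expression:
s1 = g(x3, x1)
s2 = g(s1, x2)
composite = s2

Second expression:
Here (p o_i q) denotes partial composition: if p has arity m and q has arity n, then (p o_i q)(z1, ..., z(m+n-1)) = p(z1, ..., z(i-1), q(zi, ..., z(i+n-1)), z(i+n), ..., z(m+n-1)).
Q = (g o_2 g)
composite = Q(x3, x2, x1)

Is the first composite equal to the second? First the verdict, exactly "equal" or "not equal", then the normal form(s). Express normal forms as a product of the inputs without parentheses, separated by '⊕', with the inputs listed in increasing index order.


equal: each reduces to x1 ⊕ x2 ⊕ x3

The first expression, normalized: x1 ⊕ x2 ⊕ x3
The second expression, normalized: x1 ⊕ x2 ⊕ x3
One common form — equal.


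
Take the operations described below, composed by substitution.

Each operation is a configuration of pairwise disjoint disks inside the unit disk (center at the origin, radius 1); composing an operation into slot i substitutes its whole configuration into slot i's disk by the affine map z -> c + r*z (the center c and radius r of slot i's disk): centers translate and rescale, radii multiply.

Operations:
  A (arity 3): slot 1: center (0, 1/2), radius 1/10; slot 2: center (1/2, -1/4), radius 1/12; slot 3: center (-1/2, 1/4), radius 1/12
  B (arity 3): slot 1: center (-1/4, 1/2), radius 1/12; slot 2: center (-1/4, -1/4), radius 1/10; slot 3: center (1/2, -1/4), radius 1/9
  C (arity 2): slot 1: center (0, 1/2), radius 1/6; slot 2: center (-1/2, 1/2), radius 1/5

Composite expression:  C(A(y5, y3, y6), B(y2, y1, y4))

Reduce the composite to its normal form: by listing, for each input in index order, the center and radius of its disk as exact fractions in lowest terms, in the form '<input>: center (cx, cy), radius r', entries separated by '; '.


Affine substitution under C: radii multiply and y-centers shift.
input y5: applying the 2 nested substitutions gives center (0, 7/12), radius 1/60
input y3: applying the 2 nested substitutions gives center (1/12, 11/24), radius 1/72
input y6: applying the 2 nested substitutions gives center (-1/12, 13/24), radius 1/72
input y2: applying the 2 nested substitutions gives center (-11/20, 3/5), radius 1/60
input y1: applying the 2 nested substitutions gives center (-11/20, 9/20), radius 1/50
input y4: applying the 2 nested substitutions gives center (-2/5, 9/20), radius 1/45

y1: center (-11/20, 9/20), radius 1/50; y2: center (-11/20, 3/5), radius 1/60; y3: center (1/12, 11/24), radius 1/72; y4: center (-2/5, 9/20), radius 1/45; y5: center (0, 7/12), radius 1/60; y6: center (-1/12, 13/24), radius 1/72


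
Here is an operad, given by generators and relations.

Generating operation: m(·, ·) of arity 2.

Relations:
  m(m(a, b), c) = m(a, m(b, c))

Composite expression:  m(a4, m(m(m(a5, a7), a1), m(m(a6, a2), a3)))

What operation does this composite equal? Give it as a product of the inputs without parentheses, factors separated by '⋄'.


a4 ⋄ a5 ⋄ a7 ⋄ a1 ⋄ a6 ⋄ a2 ⋄ a3

Under associativity of m, the answer is the a's in reading order.
m(a5, a7) linearizes to a5 ⋄ a7
m(m(a5, a7), a1) linearizes to a5 ⋄ a7 ⋄ a1
m(a6, a2) linearizes to a6 ⋄ a2
m(m(a6, a2), a3) linearizes to a6 ⋄ a2 ⋄ a3
m(m(m(a5, a7), a1), m(m(a6, a2), a3)) linearizes to a5 ⋄ a7 ⋄ a1 ⋄ a6 ⋄ a2 ⋄ a3
m(a4, m(m(m(a5, a7), a1), m(m(a6, a2), a3))) linearizes to a4 ⋄ a5 ⋄ a7 ⋄ a1 ⋄ a6 ⋄ a2 ⋄ a3


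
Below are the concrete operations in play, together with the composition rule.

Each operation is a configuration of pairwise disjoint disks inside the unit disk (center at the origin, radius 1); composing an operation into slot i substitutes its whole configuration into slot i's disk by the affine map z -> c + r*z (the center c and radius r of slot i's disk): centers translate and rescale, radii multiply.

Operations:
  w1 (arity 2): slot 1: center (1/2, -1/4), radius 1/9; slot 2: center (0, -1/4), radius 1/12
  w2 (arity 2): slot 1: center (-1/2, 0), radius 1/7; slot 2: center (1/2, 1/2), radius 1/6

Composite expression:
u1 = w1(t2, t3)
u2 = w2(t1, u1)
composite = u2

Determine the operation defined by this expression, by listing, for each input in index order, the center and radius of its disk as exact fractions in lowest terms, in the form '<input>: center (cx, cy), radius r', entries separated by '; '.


t1: center (-1/2, 0), radius 1/7; t2: center (7/12, 11/24), radius 1/54; t3: center (1/2, 11/24), radius 1/72


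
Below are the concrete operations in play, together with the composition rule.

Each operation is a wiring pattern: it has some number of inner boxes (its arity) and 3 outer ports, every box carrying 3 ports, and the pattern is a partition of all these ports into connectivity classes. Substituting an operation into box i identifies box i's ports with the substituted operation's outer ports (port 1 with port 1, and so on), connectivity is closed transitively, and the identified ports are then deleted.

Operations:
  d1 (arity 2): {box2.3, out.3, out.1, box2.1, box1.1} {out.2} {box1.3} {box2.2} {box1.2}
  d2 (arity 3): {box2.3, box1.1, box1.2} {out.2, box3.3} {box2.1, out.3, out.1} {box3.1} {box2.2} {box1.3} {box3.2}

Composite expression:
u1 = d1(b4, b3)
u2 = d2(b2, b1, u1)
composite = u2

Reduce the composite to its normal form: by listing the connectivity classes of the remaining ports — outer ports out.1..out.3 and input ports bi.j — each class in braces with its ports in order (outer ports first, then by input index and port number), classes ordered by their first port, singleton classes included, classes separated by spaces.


{out.1, out.3, b1.1} {out.2, b3.1, b3.3, b4.1} {b1.2} {b1.3, b2.1, b2.2} {b2.3} {b3.2} {b4.2} {b4.3}

Connectivity passes through glued d2-boundaries; trace each wire chain.
stage d1: inputs (b4, b3), connectivity {out.1, out.3, b3.1, b3.3, b4.1} {out.2} {b3.2} {b4.2} {b4.3}, out.j its boundary
stage d2: inputs (b2, b1, b4, b3), connectivity {out.1, out.3, b1.1} {out.2, b3.1, b3.3, b4.1} {b1.2} {b1.3, b2.1, b2.2} {b2.3} {b3.2} {b4.2} {b4.3}, out.j its boundary


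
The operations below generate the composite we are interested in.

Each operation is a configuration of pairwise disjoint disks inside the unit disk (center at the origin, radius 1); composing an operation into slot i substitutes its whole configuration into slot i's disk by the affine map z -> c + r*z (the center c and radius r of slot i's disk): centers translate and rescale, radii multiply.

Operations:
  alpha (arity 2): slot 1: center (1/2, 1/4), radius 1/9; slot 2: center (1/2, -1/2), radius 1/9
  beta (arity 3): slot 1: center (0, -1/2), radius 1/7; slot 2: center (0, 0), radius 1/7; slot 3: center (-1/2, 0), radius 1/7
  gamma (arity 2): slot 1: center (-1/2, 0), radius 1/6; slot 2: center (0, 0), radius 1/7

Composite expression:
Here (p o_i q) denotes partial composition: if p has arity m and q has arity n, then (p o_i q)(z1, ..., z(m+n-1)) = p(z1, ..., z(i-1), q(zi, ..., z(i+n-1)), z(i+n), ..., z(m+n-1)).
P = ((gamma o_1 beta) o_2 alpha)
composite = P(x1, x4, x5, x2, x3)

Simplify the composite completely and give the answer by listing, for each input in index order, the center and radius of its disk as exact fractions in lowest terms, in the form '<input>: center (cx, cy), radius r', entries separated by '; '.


x1: center (-1/2, -1/12), radius 1/42; x2: center (-7/12, 0), radius 1/42; x3: center (0, 0), radius 1/7; x4: center (-41/84, 1/168), radius 1/378; x5: center (-41/84, -1/84), radius 1/378


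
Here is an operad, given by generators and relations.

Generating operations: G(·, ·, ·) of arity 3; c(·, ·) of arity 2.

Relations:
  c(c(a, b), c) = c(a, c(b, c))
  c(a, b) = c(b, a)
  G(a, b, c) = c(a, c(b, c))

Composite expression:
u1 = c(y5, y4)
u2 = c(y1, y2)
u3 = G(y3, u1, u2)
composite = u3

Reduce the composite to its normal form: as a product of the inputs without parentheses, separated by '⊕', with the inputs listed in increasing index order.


y1 ⊕ y2 ⊕ y3 ⊕ y4 ⊕ y5

Both nesting and order wash out for G; what remains is which y's occur.
c(y5, y4) unparenthesizes to y5 ⊕ y4
c(y1, y2) unparenthesizes to y1 ⊕ y2
G(y3, c(y5, y4), c(y1, y2)) unparenthesizes to y3 ⊕ y5 ⊕ y4 ⊕ y1 ⊕ y2
the factors in increasing index order: y1 ⊕ y2 ⊕ y3 ⊕ y4 ⊕ y5


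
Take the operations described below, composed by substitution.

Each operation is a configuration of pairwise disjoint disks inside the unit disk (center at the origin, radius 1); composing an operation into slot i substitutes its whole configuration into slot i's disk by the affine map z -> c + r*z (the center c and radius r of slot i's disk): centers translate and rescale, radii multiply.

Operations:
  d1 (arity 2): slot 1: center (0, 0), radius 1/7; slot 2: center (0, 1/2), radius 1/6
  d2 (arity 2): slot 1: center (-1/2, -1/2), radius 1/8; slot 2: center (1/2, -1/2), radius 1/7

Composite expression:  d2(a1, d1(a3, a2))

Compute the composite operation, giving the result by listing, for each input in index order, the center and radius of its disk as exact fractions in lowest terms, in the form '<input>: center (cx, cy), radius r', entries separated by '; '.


a1: center (-1/2, -1/2), radius 1/8; a2: center (1/2, -3/7), radius 1/42; a3: center (1/2, -1/2), radius 1/49

Nesting under d2 composes maps z -> c + r*z down each a-path.
for a1, the 1-step affine chain lands on center (-1/2, -1/2), radius 1/8
for a3, the 2-step affine chain lands on center (1/2, -1/2), radius 1/49
for a2, the 2-step affine chain lands on center (1/2, -3/7), radius 1/42


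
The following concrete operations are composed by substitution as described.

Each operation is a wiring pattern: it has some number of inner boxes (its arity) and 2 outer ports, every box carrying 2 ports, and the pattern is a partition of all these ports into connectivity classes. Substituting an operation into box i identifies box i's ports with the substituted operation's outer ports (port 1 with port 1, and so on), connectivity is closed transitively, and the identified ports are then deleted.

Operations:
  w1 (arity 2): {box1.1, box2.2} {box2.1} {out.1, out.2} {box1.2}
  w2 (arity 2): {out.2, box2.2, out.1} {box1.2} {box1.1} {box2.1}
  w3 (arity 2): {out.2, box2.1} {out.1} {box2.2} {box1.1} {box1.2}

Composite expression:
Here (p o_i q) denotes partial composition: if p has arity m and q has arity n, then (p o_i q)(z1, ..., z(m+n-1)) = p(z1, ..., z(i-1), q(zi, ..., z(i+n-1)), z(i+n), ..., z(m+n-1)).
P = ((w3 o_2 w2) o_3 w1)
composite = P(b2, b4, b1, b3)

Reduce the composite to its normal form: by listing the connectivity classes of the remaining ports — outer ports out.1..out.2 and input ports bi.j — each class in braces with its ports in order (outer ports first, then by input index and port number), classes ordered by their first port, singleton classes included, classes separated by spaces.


{out.1} {out.2} {b1.1, b3.2} {b1.2} {b2.1} {b2.2} {b3.1} {b4.1} {b4.2}

After gluing at w3, chains via deleted ports link the b-ports.
w1 over (b1, b3) gives {out.1, out.2} {b1.1, b3.2} {b1.2} {b3.1}, out.j being that stage's outer ports
w2 over (b4, b1, b3) gives {out.1, out.2} {b1.1, b3.2} {b1.2} {b3.1} {b4.1} {b4.2}, out.j being that stage's outer ports
w3 over (b2, b4, b1, b3) gives {out.1} {out.2} {b1.1, b3.2} {b1.2} {b2.1} {b2.2} {b3.1} {b4.1} {b4.2}, out.j being that stage's outer ports


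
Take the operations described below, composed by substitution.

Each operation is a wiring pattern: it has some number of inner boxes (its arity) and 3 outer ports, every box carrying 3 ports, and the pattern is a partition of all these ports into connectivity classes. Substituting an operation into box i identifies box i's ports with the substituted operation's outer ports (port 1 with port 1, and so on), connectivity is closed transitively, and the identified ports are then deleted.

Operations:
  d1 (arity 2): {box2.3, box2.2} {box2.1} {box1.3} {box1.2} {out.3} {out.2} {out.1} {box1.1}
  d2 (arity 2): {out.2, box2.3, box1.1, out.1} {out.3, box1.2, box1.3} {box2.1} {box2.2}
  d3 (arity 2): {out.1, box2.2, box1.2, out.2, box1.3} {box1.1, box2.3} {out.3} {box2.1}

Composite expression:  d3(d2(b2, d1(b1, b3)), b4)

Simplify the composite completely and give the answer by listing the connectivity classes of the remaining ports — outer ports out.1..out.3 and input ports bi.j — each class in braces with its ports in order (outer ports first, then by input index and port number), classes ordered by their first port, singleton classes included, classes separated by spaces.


{out.1, out.2, b2.1, b2.2, b2.3, b4.2, b4.3} {out.3} {b1.1} {b1.2} {b1.3} {b3.1} {b3.2, b3.3} {b4.1}

After gluing at d3, chains via deleted ports link the b-ports.
stage d1: inputs (b1, b3), connectivity {out.1} {out.2} {out.3} {b1.1} {b1.2} {b1.3} {b3.1} {b3.2, b3.3}, out.j its boundary
stage d2: inputs (b2, b1, b3), connectivity {out.1, out.2, b2.1} {out.3, b2.2, b2.3} {b1.1} {b1.2} {b1.3} {b3.1} {b3.2, b3.3}, out.j its boundary
stage d3: inputs (b2, b1, b3, b4), connectivity {out.1, out.2, b2.1, b2.2, b2.3, b4.2, b4.3} {out.3} {b1.1} {b1.2} {b1.3} {b3.1} {b3.2, b3.3} {b4.1}, out.j its boundary


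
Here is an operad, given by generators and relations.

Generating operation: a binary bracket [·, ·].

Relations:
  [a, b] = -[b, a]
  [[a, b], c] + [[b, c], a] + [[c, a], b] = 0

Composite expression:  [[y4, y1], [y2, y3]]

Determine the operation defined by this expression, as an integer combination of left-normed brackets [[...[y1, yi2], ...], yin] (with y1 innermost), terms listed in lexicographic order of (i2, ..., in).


In the tensor algebra, words opening y1 carry the y1-anchored form.
Composite bracket: [[y4, y1], [y2, y3]]
Under [a, b] = ab - ba we get 8 signed associative words (2^3 = 8).
Keep just the words that open with y1:
  word y1y4y2y3 has sign -1, contributing -[[[y1, y4], y2], y3]
  word y1y4y3y2 has sign +1, contributing +[[[y1, y4], y3], y2]

-[[[y1, y4], y2], y3] + [[[y1, y4], y3], y2]


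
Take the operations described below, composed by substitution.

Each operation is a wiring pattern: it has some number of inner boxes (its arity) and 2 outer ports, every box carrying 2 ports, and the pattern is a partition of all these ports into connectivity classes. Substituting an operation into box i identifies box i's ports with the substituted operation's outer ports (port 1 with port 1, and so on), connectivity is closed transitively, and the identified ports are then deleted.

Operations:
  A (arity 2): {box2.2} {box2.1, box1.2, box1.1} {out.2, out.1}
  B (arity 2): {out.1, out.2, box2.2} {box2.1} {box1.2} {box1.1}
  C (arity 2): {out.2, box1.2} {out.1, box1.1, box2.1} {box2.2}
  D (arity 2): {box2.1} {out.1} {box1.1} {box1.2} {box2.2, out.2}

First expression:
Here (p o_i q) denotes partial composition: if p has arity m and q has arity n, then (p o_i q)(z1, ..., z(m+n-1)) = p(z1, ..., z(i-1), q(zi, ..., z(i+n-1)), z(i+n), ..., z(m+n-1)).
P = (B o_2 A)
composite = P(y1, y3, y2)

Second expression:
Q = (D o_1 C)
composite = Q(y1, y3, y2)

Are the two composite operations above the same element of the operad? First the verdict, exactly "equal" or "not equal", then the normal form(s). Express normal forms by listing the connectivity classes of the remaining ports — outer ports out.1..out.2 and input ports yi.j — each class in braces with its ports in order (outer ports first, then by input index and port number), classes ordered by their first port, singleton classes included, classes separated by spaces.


The first composite normalizes to {out.1, out.2} {y1.1} {y1.2} {y2.1, y3.1, y3.2} {y2.2}
The second composite normalizes to {out.1} {out.2, y2.2} {y1.1, y3.1} {y1.2} {y2.1} {y3.2}
No match — not equal.

not equal; the first gives {out.1, out.2} {y1.1} {y1.2} {y2.1, y3.1, y3.2} {y2.2} and the second {out.1} {out.2, y2.2} {y1.1, y3.1} {y1.2} {y2.1} {y3.2}


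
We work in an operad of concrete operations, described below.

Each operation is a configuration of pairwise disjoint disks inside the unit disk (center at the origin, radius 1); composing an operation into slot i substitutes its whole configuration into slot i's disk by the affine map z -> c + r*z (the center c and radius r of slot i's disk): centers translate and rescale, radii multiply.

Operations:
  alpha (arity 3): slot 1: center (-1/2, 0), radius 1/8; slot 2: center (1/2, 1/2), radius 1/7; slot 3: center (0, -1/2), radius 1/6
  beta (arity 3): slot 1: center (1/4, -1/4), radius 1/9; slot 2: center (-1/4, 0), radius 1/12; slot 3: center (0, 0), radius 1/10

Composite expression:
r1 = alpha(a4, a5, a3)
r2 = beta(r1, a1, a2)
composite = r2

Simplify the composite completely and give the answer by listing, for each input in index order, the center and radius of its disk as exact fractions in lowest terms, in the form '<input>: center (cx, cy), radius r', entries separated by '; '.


a1: center (-1/4, 0), radius 1/12; a2: center (0, 0), radius 1/10; a3: center (1/4, -11/36), radius 1/54; a4: center (7/36, -1/4), radius 1/72; a5: center (11/36, -7/36), radius 1/63

Nesting under beta composes maps z -> c + r*z down each a-path.
input a4: composing its 2 substitution steps yields center (7/36, -1/4), radius 1/72
input a5: composing its 2 substitution steps yields center (11/36, -7/36), radius 1/63
input a3: composing its 2 substitution steps yields center (1/4, -11/36), radius 1/54
input a1: composing its 1 substitution step yields center (-1/4, 0), radius 1/12
input a2: composing its 1 substitution step yields center (0, 0), radius 1/10


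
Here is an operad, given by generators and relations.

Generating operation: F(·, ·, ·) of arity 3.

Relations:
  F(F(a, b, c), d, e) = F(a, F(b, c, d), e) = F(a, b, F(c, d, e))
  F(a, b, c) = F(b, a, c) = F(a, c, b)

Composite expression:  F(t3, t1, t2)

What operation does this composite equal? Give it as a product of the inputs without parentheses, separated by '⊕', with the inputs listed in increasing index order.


Both nesting and order wash out for F; what remains is which t's occur.
F(t3, t1, t2) flattens to t3 ⊕ t1 ⊕ t2
putting the inputs in ascending order: t1 ⊕ t2 ⊕ t3

t1 ⊕ t2 ⊕ t3


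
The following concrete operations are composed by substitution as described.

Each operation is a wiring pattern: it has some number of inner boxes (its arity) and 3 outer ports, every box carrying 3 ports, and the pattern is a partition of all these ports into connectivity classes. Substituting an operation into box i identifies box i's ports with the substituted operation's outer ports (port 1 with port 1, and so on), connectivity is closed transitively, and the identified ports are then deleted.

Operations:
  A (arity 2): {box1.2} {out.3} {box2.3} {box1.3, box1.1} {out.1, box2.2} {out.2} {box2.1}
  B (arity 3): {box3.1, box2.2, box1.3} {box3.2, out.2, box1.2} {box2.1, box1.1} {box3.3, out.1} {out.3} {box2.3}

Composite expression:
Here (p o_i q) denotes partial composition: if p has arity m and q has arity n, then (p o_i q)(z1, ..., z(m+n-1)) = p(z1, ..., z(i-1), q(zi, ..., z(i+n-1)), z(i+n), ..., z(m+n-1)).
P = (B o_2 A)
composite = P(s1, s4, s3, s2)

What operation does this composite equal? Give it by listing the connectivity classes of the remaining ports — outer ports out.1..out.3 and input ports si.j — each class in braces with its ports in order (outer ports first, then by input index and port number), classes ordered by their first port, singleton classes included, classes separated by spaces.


{out.1, s2.3} {out.2, s1.2, s2.2} {out.3} {s1.1, s3.2} {s1.3, s2.1} {s3.1} {s3.3} {s4.1, s4.3} {s4.2}

Reachability decides: close wires over B-identified ports.
composing A on (s4, s3), with out.j its own outer ports: {out.1, s3.2} {out.2} {out.3} {s3.1} {s3.3} {s4.1, s4.3} {s4.2}
composing B on (s1, s4, s3, s2), with out.j its own outer ports: {out.1, s2.3} {out.2, s1.2, s2.2} {out.3} {s1.1, s3.2} {s1.3, s2.1} {s3.1} {s3.3} {s4.1, s4.3} {s4.2}


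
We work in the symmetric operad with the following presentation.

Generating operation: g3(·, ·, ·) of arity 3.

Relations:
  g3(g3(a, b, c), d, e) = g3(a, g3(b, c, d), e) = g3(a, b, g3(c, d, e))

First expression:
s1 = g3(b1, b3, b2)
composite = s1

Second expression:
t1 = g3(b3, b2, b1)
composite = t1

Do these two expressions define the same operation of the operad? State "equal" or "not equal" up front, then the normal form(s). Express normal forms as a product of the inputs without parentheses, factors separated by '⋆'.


not equal; the first gives b1 ⋆ b3 ⋆ b2 and the second b3 ⋆ b2 ⋆ b1

The first expression reduces to b1 ⋆ b3 ⋆ b2
The second expression reduces to b3 ⋆ b2 ⋆ b1
No match — not equal.


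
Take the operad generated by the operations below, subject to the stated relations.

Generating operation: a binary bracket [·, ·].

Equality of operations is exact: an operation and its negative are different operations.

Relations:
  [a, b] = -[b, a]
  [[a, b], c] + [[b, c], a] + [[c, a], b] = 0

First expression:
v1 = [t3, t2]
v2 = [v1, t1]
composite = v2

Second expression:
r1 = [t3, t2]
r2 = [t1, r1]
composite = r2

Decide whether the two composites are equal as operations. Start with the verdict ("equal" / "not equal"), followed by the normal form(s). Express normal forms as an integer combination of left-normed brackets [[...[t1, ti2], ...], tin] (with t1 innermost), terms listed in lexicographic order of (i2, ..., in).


not equal; first: [[t1, t2], t3] - [[t1, t3], t2]; second: -[[t1, t2], t3] + [[t1, t3], t2]

Normal form of the first expression: [[t1, t2], t3] - [[t1, t3], t2]
Normal form of the second expression: -[[t1, t2], t3] + [[t1, t3], t2]
No match — not equal.


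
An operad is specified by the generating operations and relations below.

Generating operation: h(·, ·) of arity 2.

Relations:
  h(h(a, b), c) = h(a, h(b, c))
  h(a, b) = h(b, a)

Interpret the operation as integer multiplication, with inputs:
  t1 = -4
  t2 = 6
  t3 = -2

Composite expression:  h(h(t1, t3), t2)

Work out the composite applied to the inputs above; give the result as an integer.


48

h(t1, t3) = 8
h(h(t1, t3), t2) = 48


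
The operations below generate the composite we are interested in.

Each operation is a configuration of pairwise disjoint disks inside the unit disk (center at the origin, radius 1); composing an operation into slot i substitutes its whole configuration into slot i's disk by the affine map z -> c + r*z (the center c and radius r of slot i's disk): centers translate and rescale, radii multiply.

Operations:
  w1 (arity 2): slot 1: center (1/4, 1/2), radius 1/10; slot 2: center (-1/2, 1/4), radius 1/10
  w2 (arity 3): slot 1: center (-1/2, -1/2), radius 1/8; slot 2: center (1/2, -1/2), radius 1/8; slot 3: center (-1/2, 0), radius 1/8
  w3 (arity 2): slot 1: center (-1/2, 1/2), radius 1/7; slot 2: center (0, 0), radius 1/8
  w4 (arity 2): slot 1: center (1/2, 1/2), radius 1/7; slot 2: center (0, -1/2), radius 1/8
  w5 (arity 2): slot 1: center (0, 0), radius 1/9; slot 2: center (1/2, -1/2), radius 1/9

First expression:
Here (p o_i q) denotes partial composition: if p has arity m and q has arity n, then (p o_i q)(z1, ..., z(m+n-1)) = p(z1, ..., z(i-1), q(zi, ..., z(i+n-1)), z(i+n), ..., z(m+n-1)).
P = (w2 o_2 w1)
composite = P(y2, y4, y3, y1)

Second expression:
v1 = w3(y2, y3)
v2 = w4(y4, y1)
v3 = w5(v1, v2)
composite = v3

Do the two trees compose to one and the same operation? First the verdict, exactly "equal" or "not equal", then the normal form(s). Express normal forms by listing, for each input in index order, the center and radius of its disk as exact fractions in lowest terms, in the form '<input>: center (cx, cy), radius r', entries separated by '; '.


not equal — first y1: center (-1/2, 0), radius 1/8; y2: center (-1/2, -1/2), radius 1/8; y3: center (7/16, -15/32), radius 1/80; y4: center (17/32, -7/16), radius 1/80, second y1: center (1/2, -5/9), radius 1/72; y2: center (-1/18, 1/18), radius 1/63; y3: center (0, 0), radius 1/72; y4: center (5/9, -4/9), radius 1/63

Normal form of the first expression: y1: center (-1/2, 0), radius 1/8; y2: center (-1/2, -1/2), radius 1/8; y3: center (7/16, -15/32), radius 1/80; y4: center (17/32, -7/16), radius 1/80
Normal form of the second expression: y1: center (1/2, -5/9), radius 1/72; y2: center (-1/18, 1/18), radius 1/63; y3: center (0, 0), radius 1/72; y4: center (5/9, -4/9), radius 1/63
They disagree, so not equal.


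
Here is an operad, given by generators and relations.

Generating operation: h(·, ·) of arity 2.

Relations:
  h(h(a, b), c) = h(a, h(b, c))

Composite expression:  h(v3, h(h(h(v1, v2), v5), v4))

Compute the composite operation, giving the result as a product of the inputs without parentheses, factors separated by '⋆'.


v3 ⋆ v1 ⋆ v2 ⋆ v5 ⋆ v4

The h-tree's shape is irrelevant; the v-reading-order decides.
h(v1, v2) reduces to v1 ⋆ v2
h(h(v1, v2), v5) reduces to v1 ⋆ v2 ⋆ v5
h(h(h(v1, v2), v5), v4) reduces to v1 ⋆ v2 ⋆ v5 ⋆ v4
h(v3, h(h(h(v1, v2), v5), v4)) reduces to v3 ⋆ v1 ⋆ v2 ⋆ v5 ⋆ v4


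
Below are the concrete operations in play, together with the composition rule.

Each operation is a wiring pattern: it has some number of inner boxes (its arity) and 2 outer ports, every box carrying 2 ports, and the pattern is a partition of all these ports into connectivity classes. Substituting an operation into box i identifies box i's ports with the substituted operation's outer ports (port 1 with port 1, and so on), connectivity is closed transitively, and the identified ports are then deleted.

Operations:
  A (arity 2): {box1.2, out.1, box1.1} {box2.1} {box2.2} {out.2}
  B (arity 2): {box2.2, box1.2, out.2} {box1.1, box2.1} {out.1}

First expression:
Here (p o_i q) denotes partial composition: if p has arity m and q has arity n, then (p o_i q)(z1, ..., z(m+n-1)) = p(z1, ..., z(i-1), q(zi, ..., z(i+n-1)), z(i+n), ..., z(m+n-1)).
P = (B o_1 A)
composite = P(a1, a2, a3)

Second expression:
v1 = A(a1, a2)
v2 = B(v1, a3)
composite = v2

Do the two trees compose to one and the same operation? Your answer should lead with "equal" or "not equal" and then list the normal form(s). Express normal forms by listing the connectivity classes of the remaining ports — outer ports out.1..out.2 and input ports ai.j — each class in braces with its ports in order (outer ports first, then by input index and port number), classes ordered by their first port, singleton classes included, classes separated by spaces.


equal; the common form is {out.1} {out.2, a3.2} {a1.1, a1.2, a3.1} {a2.1} {a2.2}

The first expression, normalized: {out.1} {out.2, a3.2} {a1.1, a1.2, a3.1} {a2.1} {a2.2}
The second expression, normalized: {out.1} {out.2, a3.2} {a1.1, a1.2, a3.1} {a2.1} {a2.2}
Both agree, so they are equal.


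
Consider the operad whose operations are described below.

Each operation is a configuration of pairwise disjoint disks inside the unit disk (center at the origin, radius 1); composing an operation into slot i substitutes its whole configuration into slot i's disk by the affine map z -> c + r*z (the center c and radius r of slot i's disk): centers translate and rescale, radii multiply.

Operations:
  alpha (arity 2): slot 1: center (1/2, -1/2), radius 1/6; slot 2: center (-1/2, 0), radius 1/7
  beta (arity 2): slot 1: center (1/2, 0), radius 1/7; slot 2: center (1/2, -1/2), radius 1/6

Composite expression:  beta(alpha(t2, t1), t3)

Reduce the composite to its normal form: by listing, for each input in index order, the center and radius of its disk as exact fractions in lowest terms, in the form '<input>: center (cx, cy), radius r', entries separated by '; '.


t1: center (3/7, 0), radius 1/49; t2: center (4/7, -1/14), radius 1/42; t3: center (1/2, -1/2), radius 1/6

Nesting under beta composes maps z -> c + r*z down each t-path.
tracing t2 down its 2-map path: center (4/7, -1/14), radius 1/42
tracing t1 down its 2-map path: center (3/7, 0), radius 1/49
tracing t3 down its 1-map path: center (1/2, -1/2), radius 1/6


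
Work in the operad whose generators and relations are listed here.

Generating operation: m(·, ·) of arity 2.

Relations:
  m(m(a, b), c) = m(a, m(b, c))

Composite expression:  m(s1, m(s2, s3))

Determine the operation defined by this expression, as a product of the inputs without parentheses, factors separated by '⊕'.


Associativity of m dissolves the nesting; only the s-input order survives.
m(s2, s3) reduces to s2 ⊕ s3
m(s1, m(s2, s3)) reduces to s1 ⊕ s2 ⊕ s3

s1 ⊕ s2 ⊕ s3


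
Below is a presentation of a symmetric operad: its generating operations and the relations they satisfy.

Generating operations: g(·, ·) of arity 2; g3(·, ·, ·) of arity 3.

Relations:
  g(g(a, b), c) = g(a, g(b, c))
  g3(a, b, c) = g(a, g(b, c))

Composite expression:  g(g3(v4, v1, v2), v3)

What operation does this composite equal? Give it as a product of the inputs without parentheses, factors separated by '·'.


Associativity of g dissolves the nesting; only the v-input order survives.
g3(v4, v1, v2) spells out as v4 · v1 · v2
g(g3(v4, v1, v2), v3) spells out as v4 · v1 · v2 · v3

v4 · v1 · v2 · v3


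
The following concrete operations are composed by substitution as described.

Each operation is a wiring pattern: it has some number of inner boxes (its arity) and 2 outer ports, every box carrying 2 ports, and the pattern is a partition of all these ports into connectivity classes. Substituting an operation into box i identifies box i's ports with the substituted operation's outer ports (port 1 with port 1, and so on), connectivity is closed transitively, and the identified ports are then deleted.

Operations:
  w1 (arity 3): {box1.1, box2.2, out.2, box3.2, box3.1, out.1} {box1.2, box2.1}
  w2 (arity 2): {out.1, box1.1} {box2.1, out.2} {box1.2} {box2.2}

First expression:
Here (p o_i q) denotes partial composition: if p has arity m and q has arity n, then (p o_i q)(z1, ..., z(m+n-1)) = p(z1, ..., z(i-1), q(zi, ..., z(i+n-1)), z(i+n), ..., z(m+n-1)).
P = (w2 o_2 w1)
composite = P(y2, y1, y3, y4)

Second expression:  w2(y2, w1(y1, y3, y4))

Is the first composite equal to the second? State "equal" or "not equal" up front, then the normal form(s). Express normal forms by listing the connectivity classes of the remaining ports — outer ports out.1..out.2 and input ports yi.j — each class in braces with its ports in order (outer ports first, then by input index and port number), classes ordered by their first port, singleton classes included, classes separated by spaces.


equal: each reduces to {out.1, y2.1} {out.2, y1.1, y3.2, y4.1, y4.2} {y1.2, y3.1} {y2.2}


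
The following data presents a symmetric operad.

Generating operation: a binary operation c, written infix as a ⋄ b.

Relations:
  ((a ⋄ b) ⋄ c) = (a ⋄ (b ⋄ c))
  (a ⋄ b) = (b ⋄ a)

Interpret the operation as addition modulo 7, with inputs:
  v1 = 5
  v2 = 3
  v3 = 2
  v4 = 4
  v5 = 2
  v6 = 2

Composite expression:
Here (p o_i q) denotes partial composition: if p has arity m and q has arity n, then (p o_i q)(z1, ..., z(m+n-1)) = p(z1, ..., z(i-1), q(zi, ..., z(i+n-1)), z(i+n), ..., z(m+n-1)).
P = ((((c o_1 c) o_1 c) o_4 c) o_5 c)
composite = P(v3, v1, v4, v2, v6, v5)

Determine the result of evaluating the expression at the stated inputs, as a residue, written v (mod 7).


4 (mod 7)


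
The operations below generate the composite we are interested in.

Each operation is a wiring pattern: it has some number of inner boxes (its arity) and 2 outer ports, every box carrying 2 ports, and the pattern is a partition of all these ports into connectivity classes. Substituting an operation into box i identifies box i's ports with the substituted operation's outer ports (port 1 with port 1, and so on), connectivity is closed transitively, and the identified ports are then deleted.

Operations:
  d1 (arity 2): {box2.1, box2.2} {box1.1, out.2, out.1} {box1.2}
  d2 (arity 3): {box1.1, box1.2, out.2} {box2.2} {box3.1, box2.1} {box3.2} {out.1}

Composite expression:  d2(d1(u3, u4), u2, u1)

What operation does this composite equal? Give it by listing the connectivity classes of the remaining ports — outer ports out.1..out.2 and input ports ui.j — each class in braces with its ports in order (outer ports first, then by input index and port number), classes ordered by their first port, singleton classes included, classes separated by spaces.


Treat the ports identified at d2 as solder joints: merge, then drop.
the subtree at d1 composes to {out.1, out.2, u3.1} {u3.2} {u4.1, u4.2} on (u3, u4); out.j = own outer ports
the subtree at d2 composes to {out.1} {out.2, u3.1} {u1.1, u2.1} {u1.2} {u2.2} {u3.2} {u4.1, u4.2} on (u3, u4, u2, u1); out.j = own outer ports

{out.1} {out.2, u3.1} {u1.1, u2.1} {u1.2} {u2.2} {u3.2} {u4.1, u4.2}


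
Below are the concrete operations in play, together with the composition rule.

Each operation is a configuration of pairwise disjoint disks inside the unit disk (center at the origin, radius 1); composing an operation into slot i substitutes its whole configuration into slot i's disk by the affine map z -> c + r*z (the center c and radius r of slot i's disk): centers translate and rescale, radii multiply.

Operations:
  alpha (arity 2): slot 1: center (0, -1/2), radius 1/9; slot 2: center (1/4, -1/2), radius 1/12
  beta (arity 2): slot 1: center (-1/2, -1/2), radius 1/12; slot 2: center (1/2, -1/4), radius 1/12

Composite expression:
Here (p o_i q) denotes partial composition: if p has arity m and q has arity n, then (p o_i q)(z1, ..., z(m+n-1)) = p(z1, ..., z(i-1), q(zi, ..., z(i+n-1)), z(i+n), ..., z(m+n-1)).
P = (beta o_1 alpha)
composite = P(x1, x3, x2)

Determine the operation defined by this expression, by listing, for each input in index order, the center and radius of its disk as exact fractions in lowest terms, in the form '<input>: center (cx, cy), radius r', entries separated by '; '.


Only the slot chain above each x matters under beta; compose those maps.
input x1: composing its 2 substitution steps yields center (-1/2, -13/24), radius 1/108
input x3: composing its 2 substitution steps yields center (-23/48, -13/24), radius 1/144
input x2: composing its 1 substitution step yields center (1/2, -1/4), radius 1/12

x1: center (-1/2, -13/24), radius 1/108; x2: center (1/2, -1/4), radius 1/12; x3: center (-23/48, -13/24), radius 1/144


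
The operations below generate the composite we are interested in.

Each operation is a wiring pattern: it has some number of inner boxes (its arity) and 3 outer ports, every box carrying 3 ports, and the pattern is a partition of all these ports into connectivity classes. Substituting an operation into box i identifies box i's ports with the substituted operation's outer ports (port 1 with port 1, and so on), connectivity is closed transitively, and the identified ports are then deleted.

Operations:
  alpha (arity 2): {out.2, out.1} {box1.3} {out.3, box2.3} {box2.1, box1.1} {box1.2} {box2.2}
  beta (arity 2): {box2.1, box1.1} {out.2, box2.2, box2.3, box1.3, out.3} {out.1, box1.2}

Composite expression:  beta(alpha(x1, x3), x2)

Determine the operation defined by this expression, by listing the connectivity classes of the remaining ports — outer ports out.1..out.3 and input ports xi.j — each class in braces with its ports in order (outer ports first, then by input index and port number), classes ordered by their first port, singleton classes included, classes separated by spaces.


{out.1, x2.1} {out.2, out.3, x2.2, x2.3, x3.3} {x1.1, x3.1} {x1.2} {x1.3} {x3.2}

Substituting into beta glues patterns; closure does the rest.
after alpha, the pattern on (x1, x3) reads {out.1, out.2} {out.3, x3.3} {x1.1, x3.1} {x1.2} {x1.3} {x3.2} (out.j = its outer ports)
after beta, the pattern on (x1, x3, x2) reads {out.1, x2.1} {out.2, out.3, x2.2, x2.3, x3.3} {x1.1, x3.1} {x1.2} {x1.3} {x3.2} (out.j = its outer ports)


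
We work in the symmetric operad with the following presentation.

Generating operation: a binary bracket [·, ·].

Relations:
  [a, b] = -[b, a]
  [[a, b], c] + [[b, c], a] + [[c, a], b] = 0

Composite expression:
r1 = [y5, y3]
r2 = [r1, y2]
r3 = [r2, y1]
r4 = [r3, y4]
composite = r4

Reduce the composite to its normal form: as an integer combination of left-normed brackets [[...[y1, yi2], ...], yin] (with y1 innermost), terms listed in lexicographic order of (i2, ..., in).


-[[[[y1, y2], y3], y5], y4] + [[[[y1, y2], y5], y3], y4] + [[[[y1, y3], y5], y2], y4] - [[[[y1, y5], y3], y2], y4]


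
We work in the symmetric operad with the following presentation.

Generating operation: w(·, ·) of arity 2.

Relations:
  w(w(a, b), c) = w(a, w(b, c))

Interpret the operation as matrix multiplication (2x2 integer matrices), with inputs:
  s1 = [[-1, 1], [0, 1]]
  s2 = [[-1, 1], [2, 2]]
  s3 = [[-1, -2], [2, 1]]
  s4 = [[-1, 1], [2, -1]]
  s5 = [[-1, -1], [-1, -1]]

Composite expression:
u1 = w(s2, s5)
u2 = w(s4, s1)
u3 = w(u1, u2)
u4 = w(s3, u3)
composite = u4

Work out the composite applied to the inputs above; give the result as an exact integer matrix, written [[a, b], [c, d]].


[[-8, 8], [4, -4]]

w(s2, s5) = [[0, 0], [-4, -4]]
w(s4, s1) = [[1, 0], [-2, 1]]
w(w(s2, s5), w(s4, s1)) = [[0, 0], [4, -4]]
w(s3, w(w(s2, s5), w(s4, s1))) = [[-8, 8], [4, -4]]


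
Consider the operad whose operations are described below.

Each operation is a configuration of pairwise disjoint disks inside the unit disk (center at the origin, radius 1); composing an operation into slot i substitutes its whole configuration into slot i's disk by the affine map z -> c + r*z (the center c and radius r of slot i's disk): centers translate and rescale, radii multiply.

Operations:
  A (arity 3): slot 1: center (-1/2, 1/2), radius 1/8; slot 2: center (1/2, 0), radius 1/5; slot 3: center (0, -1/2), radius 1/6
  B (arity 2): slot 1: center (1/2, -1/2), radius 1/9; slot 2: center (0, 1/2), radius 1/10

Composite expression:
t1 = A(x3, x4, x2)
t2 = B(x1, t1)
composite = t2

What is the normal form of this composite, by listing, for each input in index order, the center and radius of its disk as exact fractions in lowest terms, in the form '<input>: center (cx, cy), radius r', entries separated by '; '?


Below B, radii multiply path by path; the x-disk centers shift.
x1 passes through 1 substitution, ending at center (1/2, -1/2), radius 1/9
x3 passes through 2 substitutions, ending at center (-1/20, 11/20), radius 1/80
x4 passes through 2 substitutions, ending at center (1/20, 1/2), radius 1/50
x2 passes through 2 substitutions, ending at center (0, 9/20), radius 1/60

x1: center (1/2, -1/2), radius 1/9; x2: center (0, 9/20), radius 1/60; x3: center (-1/20, 11/20), radius 1/80; x4: center (1/20, 1/2), radius 1/50


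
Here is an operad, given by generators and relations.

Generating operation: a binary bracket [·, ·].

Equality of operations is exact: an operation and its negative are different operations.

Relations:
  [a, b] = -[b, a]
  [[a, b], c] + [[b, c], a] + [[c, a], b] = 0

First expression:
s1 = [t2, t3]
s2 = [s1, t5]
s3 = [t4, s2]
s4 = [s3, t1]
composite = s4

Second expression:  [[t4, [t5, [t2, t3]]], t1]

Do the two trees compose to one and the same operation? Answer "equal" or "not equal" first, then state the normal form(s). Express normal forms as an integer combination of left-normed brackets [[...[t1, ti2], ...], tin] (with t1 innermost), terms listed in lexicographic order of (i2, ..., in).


Reducing the first expression gives [[[[t1, t2], t3], t5], t4] - [[[[t1, t3], t2], t5], t4] - [[[[t1, t4], t2], t3], t5] + [[[[t1, t4], t3], t2], t5] + [[[[t1, t4], t5], t2], t3] - [[[[t1, t4], t5], t3], t2] - [[[[t1, t5], t2], t3], t4] + [[[[t1, t5], t3], t2], t4]
Reducing the second expression gives -[[[[t1, t2], t3], t5], t4] + [[[[t1, t3], t2], t5], t4] + [[[[t1, t4], t2], t3], t5] - [[[[t1, t4], t3], t2], t5] - [[[[t1, t4], t5], t2], t3] + [[[[t1, t4], t5], t3], t2] + [[[[t1, t5], t2], t3], t4] - [[[[t1, t5], t3], t2], t4]
No match — not equal.

not equal: they reduce to [[[[t1, t2], t3], t5], t4] - [[[[t1, t3], t2], t5], t4] - [[[[t1, t4], t2], t3], t5] + [[[[t1, t4], t3], t2], t5] + [[[[t1, t4], t5], t2], t3] - [[[[t1, t4], t5], t3], t2] - [[[[t1, t5], t2], t3], t4] + [[[[t1, t5], t3], t2], t4] and -[[[[t1, t2], t3], t5], t4] + [[[[t1, t3], t2], t5], t4] + [[[[t1, t4], t2], t3], t5] - [[[[t1, t4], t3], t2], t5] - [[[[t1, t4], t5], t2], t3] + [[[[t1, t4], t5], t3], t2] + [[[[t1, t5], t2], t3], t4] - [[[[t1, t5], t3], t2], t4]
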